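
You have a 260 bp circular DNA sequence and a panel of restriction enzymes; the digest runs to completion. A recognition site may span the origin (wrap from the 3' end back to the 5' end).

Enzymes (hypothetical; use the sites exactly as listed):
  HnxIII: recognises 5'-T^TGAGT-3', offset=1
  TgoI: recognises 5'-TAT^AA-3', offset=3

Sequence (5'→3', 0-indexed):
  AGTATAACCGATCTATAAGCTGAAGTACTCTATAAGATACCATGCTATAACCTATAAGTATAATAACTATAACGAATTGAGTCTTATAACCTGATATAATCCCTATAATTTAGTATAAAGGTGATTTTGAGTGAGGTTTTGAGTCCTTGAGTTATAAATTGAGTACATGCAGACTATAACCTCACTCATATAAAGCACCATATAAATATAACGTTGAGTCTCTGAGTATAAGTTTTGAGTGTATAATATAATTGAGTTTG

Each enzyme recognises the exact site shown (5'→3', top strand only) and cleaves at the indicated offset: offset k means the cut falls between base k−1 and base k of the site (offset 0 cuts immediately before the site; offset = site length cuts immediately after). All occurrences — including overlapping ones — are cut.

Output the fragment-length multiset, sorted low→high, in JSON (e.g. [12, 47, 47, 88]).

Site scan:
  HnxIII TTGAGT/1: at [76, 126, 138, 146, 158, 213, 234, 251, 257] ⇒ [77, 127, 139, 147, 159, 214, 235, 252, 258]
  TgoI TATAA/3: at [2, 13, 30, 45, 52, 58, 67, 84, 94, 103, 113, 152, 174, 188, 200, 206, 226, 241, 246] ⇒ [5, 16, 33, 48, 55, 61, 70, 87, 97, 106, 116, 155, 177, 191, 203, 209, 229, 244, 249]

Pooled cuts: [5, 16, 33, 48, 55, 61, 70, 77, 87, 97, 106, 116, 127, 139, 147, 155, 159, 177, 191, 203, 209, 214, 229, 235, 244, 249, 252, 258]

Fragment lengths:
  5→16: 11 bp
  16→33: 17 bp
  33→48: 15 bp
  48→55: 7 bp
  55→61: 6 bp
  61→70: 9 bp
  70→77: 7 bp
  77→87: 10 bp
  87→97: 10 bp
  97→106: 9 bp
  106→116: 10 bp
  116→127: 11 bp
  127→139: 12 bp
  139→147: 8 bp
  147→155: 8 bp
  155→159: 4 bp
  159→177: 18 bp
  177→191: 14 bp
  191→203: 12 bp
  203→209: 6 bp
  209→214: 5 bp
  214→229: 15 bp
  229→235: 6 bp
  235→244: 9 bp
  244→249: 5 bp
  249→252: 3 bp
  252→258: 6 bp
  258→5 (wrap): 260-258+5 = 7 bp

[3,4,5,5,6,6,6,6,7,7,7,8,8,9,9,9,10,10,10,11,11,12,12,14,15,15,17,18]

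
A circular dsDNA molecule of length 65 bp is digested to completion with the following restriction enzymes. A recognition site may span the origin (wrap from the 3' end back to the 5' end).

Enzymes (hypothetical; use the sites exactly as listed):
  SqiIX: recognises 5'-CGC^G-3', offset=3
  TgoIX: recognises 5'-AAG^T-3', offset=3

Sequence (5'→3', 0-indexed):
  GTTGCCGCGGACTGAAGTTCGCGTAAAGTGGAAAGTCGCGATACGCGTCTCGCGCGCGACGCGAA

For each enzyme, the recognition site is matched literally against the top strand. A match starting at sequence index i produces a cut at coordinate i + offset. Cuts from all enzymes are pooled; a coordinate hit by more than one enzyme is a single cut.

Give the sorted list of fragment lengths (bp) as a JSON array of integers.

Per-enzyme occurrences:
  SqiIX (CGCG, off=3): starts [5, 19, 36, 43, 50, 52, 54, 59] → cuts [8, 22, 39, 46, 53, 55, 57, 62]
  TgoIX (AAGT, off=3): starts [14, 25, 32, 63] → cuts [1, 17, 28, 35]

Pooled cuts: [1, 8, 17, 22, 28, 35, 39, 46, 53, 55, 57, 62]

Fragments:
  1→8: 7 bp
  8→17: 9 bp
  17→22: 5 bp
  22→28: 6 bp
  28→35: 7 bp
  35→39: 4 bp
  39→46: 7 bp
  46→53: 7 bp
  53→55: 2 bp
  55→57: 2 bp
  57→62: 5 bp
  62→1 (wrap): 65-62+1 = 4 bp

[2,2,4,4,5,5,6,7,7,7,7,9]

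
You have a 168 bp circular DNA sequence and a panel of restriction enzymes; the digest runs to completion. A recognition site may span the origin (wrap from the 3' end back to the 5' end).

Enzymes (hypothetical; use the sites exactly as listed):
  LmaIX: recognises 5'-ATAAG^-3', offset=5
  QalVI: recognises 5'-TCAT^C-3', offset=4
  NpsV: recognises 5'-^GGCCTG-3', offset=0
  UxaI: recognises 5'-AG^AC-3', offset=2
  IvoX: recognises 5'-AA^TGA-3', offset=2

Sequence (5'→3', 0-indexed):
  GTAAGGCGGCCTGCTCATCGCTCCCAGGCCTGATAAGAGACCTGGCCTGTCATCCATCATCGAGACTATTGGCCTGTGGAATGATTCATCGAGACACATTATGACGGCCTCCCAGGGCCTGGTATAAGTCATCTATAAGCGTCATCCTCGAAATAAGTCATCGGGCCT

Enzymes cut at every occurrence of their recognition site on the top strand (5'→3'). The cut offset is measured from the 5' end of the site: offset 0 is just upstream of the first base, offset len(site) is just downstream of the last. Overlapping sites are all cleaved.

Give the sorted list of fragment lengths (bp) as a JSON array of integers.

[2,2,4,4,4,4,4,6,6,7,7,8,8,10,11,11,11,12,12,13,22]

Scan for sites:
  LmaIX (ATAAG, off=5): starts [32, 123, 134, 152] → cuts [37, 128, 139, 157]
  QalVI (TCATC, off=4): starts [14, 49, 56, 85, 128, 141, 157] → cuts [18, 53, 60, 89, 132, 145, 161]
  NpsV (GGCCTG, off=0): starts [7, 26, 43, 70, 115, 163] → cuts [7, 26, 43, 70, 115, 163]
  UxaI (AGAC, off=2): starts [37, 62, 91] → cuts [39, 64, 93]
  IvoX (AATGA, off=2): starts [79] → cuts [81]

All cut coordinates (distinct, sorted): [7, 18, 26, 37, 39, 43, 53, 60, 64, 70, 81, 89, 93, 115, 128, 132, 139, 145, 157, 161, 163]

Fragment lengths:
  7→18: 11 bp
  18→26: 8 bp
  26→37: 11 bp
  37→39: 2 bp
  39→43: 4 bp
  43→53: 10 bp
  53→60: 7 bp
  60→64: 4 bp
  64→70: 6 bp
  70→81: 11 bp
  81→89: 8 bp
  89→93: 4 bp
  93→115: 22 bp
  115→128: 13 bp
  128→132: 4 bp
  132→139: 7 bp
  139→145: 6 bp
  145→157: 12 bp
  157→161: 4 bp
  161→163: 2 bp
  163→7 (wrap): 168-163+7 = 12 bp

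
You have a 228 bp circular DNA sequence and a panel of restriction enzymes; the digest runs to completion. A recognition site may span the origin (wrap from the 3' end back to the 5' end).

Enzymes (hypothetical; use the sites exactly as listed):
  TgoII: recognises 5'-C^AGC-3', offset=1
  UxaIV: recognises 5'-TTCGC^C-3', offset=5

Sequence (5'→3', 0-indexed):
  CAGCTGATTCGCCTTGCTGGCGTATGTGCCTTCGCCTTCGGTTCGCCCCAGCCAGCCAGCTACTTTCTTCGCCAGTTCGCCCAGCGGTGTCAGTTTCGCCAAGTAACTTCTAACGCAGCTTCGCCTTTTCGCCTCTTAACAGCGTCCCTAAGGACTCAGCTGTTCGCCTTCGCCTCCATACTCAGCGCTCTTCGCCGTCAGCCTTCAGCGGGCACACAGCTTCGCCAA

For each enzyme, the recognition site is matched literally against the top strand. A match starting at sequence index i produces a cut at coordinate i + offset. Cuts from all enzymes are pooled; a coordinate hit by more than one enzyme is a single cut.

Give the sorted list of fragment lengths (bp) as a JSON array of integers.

[2,3,4,4,4,4,6,7,8,8,8,8,8,10,10,11,11,11,12,15,17,17,17,23]

Per-enzyme occurrences:
  TgoII CAGC/1: at [0, 48, 52, 56, 81, 115, 139, 156, 182, 198, 205, 216] ⇒ [1, 49, 53, 57, 82, 116, 140, 157, 183, 199, 206, 217]
  UxaIV TTCGCC/5: at [7, 30, 41, 67, 75, 94, 119, 127, 162, 168, 190, 220] ⇒ [12, 35, 46, 72, 80, 99, 124, 132, 167, 173, 195, 225]

All cut coordinates (distinct, sorted): [1, 12, 35, 46, 49, 53, 57, 72, 80, 82, 99, 116, 124, 132, 140, 157, 167, 173, 183, 195, 199, 206, 217, 225]

Fragment lengths:
  1→12: 11 bp
  12→35: 23 bp
  35→46: 11 bp
  46→49: 3 bp
  49→53: 4 bp
  53→57: 4 bp
  57→72: 15 bp
  72→80: 8 bp
  80→82: 2 bp
  82→99: 17 bp
  99→116: 17 bp
  116→124: 8 bp
  124→132: 8 bp
  132→140: 8 bp
  140→157: 17 bp
  157→167: 10 bp
  167→173: 6 bp
  173→183: 10 bp
  183→195: 12 bp
  195→199: 4 bp
  199→206: 7 bp
  206→217: 11 bp
  217→225: 8 bp
  225→1 (wrap): 228-225+1 = 4 bp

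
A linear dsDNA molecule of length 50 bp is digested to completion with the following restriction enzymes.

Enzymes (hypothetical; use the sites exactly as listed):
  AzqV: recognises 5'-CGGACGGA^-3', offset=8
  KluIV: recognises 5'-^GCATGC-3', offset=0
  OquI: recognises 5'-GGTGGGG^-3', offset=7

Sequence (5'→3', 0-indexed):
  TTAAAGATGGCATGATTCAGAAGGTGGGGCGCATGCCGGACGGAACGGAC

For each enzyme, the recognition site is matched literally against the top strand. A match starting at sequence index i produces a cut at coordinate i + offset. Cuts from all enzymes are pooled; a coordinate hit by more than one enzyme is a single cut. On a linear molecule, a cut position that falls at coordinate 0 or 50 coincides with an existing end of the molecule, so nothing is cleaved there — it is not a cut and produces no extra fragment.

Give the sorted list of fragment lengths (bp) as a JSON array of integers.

[1,6,14,29]

Site scan:
  AzqV CGGACGGA/8: at [36] ⇒ [44]
  KluIV GCATGC/0: at [30] ⇒ [30]
  OquI GGTGGGG/7: at [22] ⇒ [29]

Pooled cuts: [29, 30, 44]

Fragment lengths:
  [0,29): 29 bp
  [29,30): 1 bp
  [30,44): 14 bp
  [44,50): 6 bp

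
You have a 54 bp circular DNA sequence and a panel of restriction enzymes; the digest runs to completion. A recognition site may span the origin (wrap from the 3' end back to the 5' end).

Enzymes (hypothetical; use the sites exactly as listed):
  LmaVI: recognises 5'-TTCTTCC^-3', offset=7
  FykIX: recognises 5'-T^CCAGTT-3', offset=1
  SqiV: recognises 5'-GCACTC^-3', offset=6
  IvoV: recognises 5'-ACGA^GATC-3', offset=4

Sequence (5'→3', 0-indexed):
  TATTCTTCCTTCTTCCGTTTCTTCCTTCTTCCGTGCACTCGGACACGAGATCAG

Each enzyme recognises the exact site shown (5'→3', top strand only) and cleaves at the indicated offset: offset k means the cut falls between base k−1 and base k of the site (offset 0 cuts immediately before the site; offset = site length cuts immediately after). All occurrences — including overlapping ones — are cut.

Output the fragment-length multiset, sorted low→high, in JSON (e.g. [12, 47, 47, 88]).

Scan for sites:
  LmaVI TTCTTCC/7: at [2, 9, 18, 25] ⇒ [9, 16, 25, 32]
  FykIX (TCCAGTT, off=1): no sites
  SqiV GCACTC/6: at [34] ⇒ [40]
  IvoV ACGAGATC/4: at [44] ⇒ [48]

Pooled cuts: [9, 16, 25, 32, 40, 48]

Fragments:
  9→16: 7 bp
  16→25: 9 bp
  25→32: 7 bp
  32→40: 8 bp
  40→48: 8 bp
  48→9 (wrap): 54-48+9 = 15 bp

[7,7,8,8,9,15]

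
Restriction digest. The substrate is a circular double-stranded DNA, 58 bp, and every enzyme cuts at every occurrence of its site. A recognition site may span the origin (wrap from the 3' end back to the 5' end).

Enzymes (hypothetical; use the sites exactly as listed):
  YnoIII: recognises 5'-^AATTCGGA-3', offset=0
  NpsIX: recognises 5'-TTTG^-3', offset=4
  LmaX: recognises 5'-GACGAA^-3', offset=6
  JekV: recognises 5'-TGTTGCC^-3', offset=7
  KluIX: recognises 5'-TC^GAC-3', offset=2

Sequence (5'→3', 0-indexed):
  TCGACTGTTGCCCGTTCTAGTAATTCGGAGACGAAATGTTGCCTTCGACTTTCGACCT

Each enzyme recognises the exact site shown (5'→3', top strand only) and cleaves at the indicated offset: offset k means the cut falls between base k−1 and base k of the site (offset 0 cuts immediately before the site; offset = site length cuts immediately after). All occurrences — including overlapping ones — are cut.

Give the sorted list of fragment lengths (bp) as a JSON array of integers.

Site scan:
  YnoIII (AATTCGGA, off=0): starts [21] → cuts [21]
  NpsIX (TTTG, off=4): no sites
  LmaX (GACGAA, off=6): starts [29] → cuts [35]
  JekV (TGTTGCC, off=7): starts [5, 36] → cuts [12, 43]
  KluIX (TCGAC, off=2): starts [0, 44, 51] → cuts [2, 46, 53]

Pooled cuts: [2, 12, 21, 35, 43, 46, 53]

Fragments:
  2→12: 10 bp
  12→21: 9 bp
  21→35: 14 bp
  35→43: 8 bp
  43→46: 3 bp
  46→53: 7 bp
  53→2 (wrap): 58-53+2 = 7 bp

[3,7,7,8,9,10,14]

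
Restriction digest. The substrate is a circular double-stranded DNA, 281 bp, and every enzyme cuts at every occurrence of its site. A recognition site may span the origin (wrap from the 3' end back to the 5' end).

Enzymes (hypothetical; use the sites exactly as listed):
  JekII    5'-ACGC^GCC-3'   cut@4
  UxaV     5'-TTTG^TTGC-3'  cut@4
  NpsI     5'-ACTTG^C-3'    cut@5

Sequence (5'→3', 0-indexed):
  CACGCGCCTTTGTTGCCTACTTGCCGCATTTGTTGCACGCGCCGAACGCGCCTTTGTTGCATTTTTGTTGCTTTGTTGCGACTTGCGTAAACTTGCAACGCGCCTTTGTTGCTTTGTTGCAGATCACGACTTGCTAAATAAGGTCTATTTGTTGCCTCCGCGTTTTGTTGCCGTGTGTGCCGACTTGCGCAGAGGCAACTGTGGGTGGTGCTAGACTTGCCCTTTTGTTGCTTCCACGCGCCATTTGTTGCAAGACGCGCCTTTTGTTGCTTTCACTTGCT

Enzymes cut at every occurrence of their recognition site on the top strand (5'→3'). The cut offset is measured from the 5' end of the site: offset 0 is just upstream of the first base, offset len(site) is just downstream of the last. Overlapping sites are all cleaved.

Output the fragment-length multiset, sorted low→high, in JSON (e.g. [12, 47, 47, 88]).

Site scan:
  JekII ACGCGCC/4: at [1, 36, 45, 97, 235, 254] ⇒ [5, 40, 49, 101, 239, 258]
  UxaV TTTGTTGC/4: at [8, 28, 52, 63, 71, 104, 112, 147, 163, 223, 243, 262] ⇒ [12, 32, 56, 67, 75, 108, 116, 151, 167, 227, 247, 266]
  NpsI ACTTGC/5: at [18, 80, 90, 128, 182, 214, 274] ⇒ [23, 85, 95, 133, 187, 219, 279]

Pooled cuts: [5, 12, 23, 32, 40, 49, 56, 67, 75, 85, 95, 101, 108, 116, 133, 151, 167, 187, 219, 227, 239, 247, 258, 266, 279]

Fragments:
  5→12: 7 bp
  12→23: 11 bp
  23→32: 9 bp
  32→40: 8 bp
  40→49: 9 bp
  49→56: 7 bp
  56→67: 11 bp
  67→75: 8 bp
  75→85: 10 bp
  85→95: 10 bp
  95→101: 6 bp
  101→108: 7 bp
  108→116: 8 bp
  116→133: 17 bp
  133→151: 18 bp
  151→167: 16 bp
  167→187: 20 bp
  187→219: 32 bp
  219→227: 8 bp
  227→239: 12 bp
  239→247: 8 bp
  247→258: 11 bp
  258→266: 8 bp
  266→279: 13 bp
  279→5 (wrap): 281-279+5 = 7 bp

[6,7,7,7,7,8,8,8,8,8,8,9,9,10,10,11,11,11,12,13,16,17,18,20,32]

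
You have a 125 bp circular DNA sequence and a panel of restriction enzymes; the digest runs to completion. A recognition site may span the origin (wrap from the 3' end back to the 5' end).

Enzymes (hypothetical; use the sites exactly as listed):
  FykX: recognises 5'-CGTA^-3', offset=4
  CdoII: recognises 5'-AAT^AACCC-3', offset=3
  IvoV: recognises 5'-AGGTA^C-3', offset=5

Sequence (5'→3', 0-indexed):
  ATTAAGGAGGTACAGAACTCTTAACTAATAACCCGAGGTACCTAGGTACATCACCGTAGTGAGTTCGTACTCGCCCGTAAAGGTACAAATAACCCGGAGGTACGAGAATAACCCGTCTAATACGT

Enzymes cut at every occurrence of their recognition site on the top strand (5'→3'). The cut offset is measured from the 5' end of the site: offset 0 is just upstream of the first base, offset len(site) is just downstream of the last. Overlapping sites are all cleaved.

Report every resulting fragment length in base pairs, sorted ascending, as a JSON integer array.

Site scan:
  FykX (CGTA, off=4): starts [54, 65, 75, 122] → cuts [1, 58, 69, 79]
  CdoII (AATAACCC, off=3): starts [26, 87, 106] → cuts [29, 90, 109]
  IvoV (AGGTAC, off=5): starts [7, 35, 43, 80, 97] → cuts [12, 40, 48, 85, 102]

Pooled cuts: [1, 12, 29, 40, 48, 58, 69, 79, 85, 90, 102, 109]

Fragments:
  1→12: 11 bp
  12→29: 17 bp
  29→40: 11 bp
  40→48: 8 bp
  48→58: 10 bp
  58→69: 11 bp
  69→79: 10 bp
  79→85: 6 bp
  85→90: 5 bp
  90→102: 12 bp
  102→109: 7 bp
  109→1 (wrap): 125-109+1 = 17 bp

[5,6,7,8,10,10,11,11,11,12,17,17]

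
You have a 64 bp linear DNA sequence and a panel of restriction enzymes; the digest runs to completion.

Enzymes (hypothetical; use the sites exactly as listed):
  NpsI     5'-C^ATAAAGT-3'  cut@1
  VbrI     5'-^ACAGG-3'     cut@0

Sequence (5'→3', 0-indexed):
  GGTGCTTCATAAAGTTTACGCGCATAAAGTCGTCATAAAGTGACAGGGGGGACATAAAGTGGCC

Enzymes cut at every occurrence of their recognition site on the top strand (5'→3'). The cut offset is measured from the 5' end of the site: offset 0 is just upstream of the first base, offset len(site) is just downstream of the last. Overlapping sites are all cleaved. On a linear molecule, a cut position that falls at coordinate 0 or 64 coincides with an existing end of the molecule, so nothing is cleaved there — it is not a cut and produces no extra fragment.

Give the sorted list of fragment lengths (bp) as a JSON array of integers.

[8,8,11,11,11,15]

Scan for sites:
  NpsI CATAAAGT/1: at [7, 22, 33, 52] ⇒ [8, 23, 34, 53]
  VbrI ACAGG/0: at [42] ⇒ [42]

All cut coordinates (distinct, sorted): [8, 23, 34, 42, 53]

Fragment lengths:
  [0,8): 8 bp
  [8,23): 15 bp
  [23,34): 11 bp
  [34,42): 8 bp
  [42,53): 11 bp
  [53,64): 11 bp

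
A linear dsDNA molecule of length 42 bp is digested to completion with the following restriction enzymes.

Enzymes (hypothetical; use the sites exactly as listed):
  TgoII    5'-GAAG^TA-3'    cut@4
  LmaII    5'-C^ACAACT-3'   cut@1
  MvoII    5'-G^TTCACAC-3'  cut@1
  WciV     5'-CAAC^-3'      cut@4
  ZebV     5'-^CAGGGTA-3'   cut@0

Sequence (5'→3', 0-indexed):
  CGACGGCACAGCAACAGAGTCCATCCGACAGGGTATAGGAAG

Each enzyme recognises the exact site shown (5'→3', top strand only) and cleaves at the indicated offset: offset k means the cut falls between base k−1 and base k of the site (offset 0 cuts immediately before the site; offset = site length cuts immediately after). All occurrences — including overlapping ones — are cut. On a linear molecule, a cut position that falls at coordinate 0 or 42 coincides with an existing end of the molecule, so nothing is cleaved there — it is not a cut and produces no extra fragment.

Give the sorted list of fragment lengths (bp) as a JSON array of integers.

[13,14,15]

Site scan:
  TgoII (GAAGTA, off=4): no sites
  LmaII (CACAACT, off=1): no sites
  MvoII (GTTCACAC, off=1): no sites
  WciV CAAC/4: at [11] ⇒ [15]
  ZebV CAGGGTA/0: at [28] ⇒ [28]

Pooled cuts: [15, 28]

Fragment lengths:
  [0,15): 15 bp
  [15,28): 13 bp
  [28,42): 14 bp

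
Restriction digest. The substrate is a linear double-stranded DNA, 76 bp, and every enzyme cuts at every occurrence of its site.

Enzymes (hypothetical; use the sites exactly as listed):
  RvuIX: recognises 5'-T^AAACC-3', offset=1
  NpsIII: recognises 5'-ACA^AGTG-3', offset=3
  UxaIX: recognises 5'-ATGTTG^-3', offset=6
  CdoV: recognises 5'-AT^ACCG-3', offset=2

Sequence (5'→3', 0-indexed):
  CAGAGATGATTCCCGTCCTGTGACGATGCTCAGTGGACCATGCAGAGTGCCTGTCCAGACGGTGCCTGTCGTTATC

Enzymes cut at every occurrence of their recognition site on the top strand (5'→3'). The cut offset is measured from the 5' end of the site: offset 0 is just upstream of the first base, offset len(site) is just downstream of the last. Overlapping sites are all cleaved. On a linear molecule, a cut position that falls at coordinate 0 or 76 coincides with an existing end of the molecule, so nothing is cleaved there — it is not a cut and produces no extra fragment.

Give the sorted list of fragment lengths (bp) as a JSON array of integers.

[76]

Per-enzyme occurrences:
  RvuIX (TAAACC, off=1): no sites
  NpsIII (ACAAGTG, off=3): no sites
  UxaIX (ATGTTG, off=6): no sites
  CdoV (ATACCG, off=2): no sites

All cut coordinates (distinct, sorted): ∅

Fragment lengths:
  no cuts → one linear fragment of 76 bp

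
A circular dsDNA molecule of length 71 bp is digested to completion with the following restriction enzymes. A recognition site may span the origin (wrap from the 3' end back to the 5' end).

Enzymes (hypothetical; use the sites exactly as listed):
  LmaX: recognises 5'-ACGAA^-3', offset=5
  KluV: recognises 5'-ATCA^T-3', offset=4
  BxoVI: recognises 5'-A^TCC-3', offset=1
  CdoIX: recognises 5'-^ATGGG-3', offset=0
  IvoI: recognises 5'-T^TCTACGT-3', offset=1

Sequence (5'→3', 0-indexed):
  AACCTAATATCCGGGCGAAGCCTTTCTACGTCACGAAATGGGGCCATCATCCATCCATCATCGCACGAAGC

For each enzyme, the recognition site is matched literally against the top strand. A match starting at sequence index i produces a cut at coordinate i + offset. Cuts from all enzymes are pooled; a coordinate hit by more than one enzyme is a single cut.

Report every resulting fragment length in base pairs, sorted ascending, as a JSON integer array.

[4,7,9,11,12,13,15]

Per-enzyme occurrences:
  LmaX ACGAA/5: at [32, 64] ⇒ [37, 69]
  KluV ATCAT/4: at [45, 56] ⇒ [49, 60]
  BxoVI ATCC/1: at [8, 48, 52] ⇒ [9, 49, 53]
  CdoIX ATGGG/0: at [37] ⇒ [37]
  IvoI TTCTACGT/1: at [23] ⇒ [24]

All cut coordinates (distinct, sorted): [9, 24, 37, 49, 53, 60, 69]

Fragments:
  9→24: 15 bp
  24→37: 13 bp
  37→49: 12 bp
  49→53: 4 bp
  53→60: 7 bp
  60→69: 9 bp
  69→9 (wrap): 71-69+9 = 11 bp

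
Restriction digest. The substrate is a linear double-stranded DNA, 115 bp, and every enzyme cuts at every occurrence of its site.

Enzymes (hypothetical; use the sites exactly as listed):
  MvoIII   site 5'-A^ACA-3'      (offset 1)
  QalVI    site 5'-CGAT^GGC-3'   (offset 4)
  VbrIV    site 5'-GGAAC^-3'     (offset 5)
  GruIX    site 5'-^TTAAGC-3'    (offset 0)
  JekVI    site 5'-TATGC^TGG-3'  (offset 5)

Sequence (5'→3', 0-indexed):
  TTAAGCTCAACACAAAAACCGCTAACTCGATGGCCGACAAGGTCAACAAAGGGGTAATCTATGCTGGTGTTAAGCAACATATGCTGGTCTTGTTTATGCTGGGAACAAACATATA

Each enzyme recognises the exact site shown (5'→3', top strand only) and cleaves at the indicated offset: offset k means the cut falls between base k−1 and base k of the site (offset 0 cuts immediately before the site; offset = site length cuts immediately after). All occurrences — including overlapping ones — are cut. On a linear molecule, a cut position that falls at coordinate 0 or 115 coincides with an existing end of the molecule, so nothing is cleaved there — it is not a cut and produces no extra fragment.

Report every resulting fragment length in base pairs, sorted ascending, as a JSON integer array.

Site scan:
  MvoIII (AACA, off=1): starts [8, 44, 75, 103, 107] → cuts [9, 45, 76, 104, 108]
  QalVI (CGATGGC, off=4): starts [27] → cuts [31]
  VbrIV (GGAAC, off=5): starts [101] → cuts [106]
  GruIX (TTAAGC, off=0): starts [0, 69] → cuts [69] (position 0 is a terminus of the linear molecule — no cut)
  JekVI (TATGCTGG, off=5): starts [59, 79, 94] → cuts [64, 84, 99]

Pooled cuts: [9, 31, 45, 64, 69, 76, 84, 99, 104, 106, 108]

Fragments:
  [0,9): 9 bp
  [9,31): 22 bp
  [31,45): 14 bp
  [45,64): 19 bp
  [64,69): 5 bp
  [69,76): 7 bp
  [76,84): 8 bp
  [84,99): 15 bp
  [99,104): 5 bp
  [104,106): 2 bp
  [106,108): 2 bp
  [108,115): 7 bp

[2,2,5,5,7,7,8,9,14,15,19,22]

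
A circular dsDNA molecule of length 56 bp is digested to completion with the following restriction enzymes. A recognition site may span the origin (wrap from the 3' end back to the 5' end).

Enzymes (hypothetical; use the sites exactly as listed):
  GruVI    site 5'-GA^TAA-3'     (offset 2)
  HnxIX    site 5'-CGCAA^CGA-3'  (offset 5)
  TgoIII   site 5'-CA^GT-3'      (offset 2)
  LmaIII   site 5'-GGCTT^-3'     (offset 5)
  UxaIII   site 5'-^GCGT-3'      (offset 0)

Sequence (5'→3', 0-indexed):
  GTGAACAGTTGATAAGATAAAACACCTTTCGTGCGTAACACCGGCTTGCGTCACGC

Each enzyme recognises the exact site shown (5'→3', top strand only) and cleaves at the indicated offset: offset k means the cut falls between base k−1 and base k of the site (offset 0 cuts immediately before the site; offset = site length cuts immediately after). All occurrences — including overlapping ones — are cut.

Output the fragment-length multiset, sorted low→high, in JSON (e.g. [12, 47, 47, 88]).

[5,5,7,9,15,15]

Scan for sites:
  GruVI (GATAA, off=2): starts [10, 15] → cuts [12, 17]
  HnxIX (CGCAACGA, off=5): no sites
  TgoIII (CAGT, off=2): starts [5] → cuts [7]
  LmaIII (GGCTT, off=5): starts [42] → cuts [47]
  UxaIII (GCGT, off=0): starts [32, 47, 54] → cuts [32, 47, 54]

All cut coordinates (distinct, sorted): [7, 12, 17, 32, 47, 54]

Fragment lengths:
  7→12: 5 bp
  12→17: 5 bp
  17→32: 15 bp
  32→47: 15 bp
  47→54: 7 bp
  54→7 (wrap): 56-54+7 = 9 bp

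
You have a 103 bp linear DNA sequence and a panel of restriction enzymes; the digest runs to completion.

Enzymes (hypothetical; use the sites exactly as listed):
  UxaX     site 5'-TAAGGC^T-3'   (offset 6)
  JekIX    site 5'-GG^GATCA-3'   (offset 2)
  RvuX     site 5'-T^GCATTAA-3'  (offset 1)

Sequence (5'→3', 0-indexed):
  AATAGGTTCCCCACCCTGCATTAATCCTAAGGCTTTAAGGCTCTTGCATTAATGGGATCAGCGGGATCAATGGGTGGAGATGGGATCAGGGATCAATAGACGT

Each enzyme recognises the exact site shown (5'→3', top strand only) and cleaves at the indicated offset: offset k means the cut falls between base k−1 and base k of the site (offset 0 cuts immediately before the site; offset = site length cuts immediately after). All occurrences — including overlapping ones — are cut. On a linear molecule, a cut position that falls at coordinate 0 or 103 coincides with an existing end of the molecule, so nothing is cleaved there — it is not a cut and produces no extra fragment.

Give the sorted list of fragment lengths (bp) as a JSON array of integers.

Scan for sites:
  UxaX (TAAGGCT, off=6): starts [27, 35] → cuts [33, 41]
  JekIX (GGGATCA, off=2): starts [53, 62, 81, 88] → cuts [55, 64, 83, 90]
  RvuX (TGCATTAA, off=1): starts [16, 44] → cuts [17, 45]

All cut coordinates (distinct, sorted): [17, 33, 41, 45, 55, 64, 83, 90]

Fragment lengths:
  [0,17): 17 bp
  [17,33): 16 bp
  [33,41): 8 bp
  [41,45): 4 bp
  [45,55): 10 bp
  [55,64): 9 bp
  [64,83): 19 bp
  [83,90): 7 bp
  [90,103): 13 bp

[4,7,8,9,10,13,16,17,19]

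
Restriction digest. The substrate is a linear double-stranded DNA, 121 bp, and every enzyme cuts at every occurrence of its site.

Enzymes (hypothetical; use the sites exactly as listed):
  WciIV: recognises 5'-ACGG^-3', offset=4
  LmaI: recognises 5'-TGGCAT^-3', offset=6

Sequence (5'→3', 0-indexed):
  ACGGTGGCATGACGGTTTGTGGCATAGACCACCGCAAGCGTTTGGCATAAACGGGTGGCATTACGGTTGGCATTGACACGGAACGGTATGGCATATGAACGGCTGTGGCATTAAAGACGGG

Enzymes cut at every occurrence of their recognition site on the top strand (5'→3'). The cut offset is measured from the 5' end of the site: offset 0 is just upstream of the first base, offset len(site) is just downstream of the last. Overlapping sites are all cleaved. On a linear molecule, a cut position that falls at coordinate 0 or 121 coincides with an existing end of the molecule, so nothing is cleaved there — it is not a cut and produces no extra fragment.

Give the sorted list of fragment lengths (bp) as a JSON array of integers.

Scan for sites:
  WciIV (ACGG, off=4): starts [0, 11, 50, 62, 77, 82, 98, 116] → cuts [4, 15, 54, 66, 81, 86, 102, 120]
  LmaI (TGGCAT, off=6): starts [4, 19, 42, 55, 67, 88, 105] → cuts [10, 25, 48, 61, 73, 94, 111]

All cut coordinates (distinct, sorted): [4, 10, 15, 25, 48, 54, 61, 66, 73, 81, 86, 94, 102, 111, 120]

Fragment lengths:
  [0,4): 4 bp
  [4,10): 6 bp
  [10,15): 5 bp
  [15,25): 10 bp
  [25,48): 23 bp
  [48,54): 6 bp
  [54,61): 7 bp
  [61,66): 5 bp
  [66,73): 7 bp
  [73,81): 8 bp
  [81,86): 5 bp
  [86,94): 8 bp
  [94,102): 8 bp
  [102,111): 9 bp
  [111,120): 9 bp
  [120,121): 1 bp

[1,4,5,5,5,6,6,7,7,8,8,8,9,9,10,23]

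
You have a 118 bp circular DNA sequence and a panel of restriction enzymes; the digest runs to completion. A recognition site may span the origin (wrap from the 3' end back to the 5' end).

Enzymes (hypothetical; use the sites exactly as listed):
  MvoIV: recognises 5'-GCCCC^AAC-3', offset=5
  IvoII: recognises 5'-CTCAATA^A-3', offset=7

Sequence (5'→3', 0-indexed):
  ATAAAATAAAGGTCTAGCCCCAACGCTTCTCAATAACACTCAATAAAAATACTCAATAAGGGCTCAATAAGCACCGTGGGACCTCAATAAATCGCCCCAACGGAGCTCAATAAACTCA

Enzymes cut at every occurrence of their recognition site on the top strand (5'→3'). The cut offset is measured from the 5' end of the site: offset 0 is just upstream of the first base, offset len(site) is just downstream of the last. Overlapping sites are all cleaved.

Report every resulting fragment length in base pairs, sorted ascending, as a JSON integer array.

Per-enzyme occurrences:
  MvoIV GCCCCAAC/5: at [16, 93] ⇒ [21, 98]
  IvoII CTCAATAA/7: at [28, 38, 51, 62, 82, 105, 114] ⇒ [3, 35, 45, 58, 69, 89, 112]

All cut coordinates (distinct, sorted): [3, 21, 35, 45, 58, 69, 89, 98, 112]

Fragment lengths:
  3→21: 18 bp
  21→35: 14 bp
  35→45: 10 bp
  45→58: 13 bp
  58→69: 11 bp
  69→89: 20 bp
  89→98: 9 bp
  98→112: 14 bp
  112→3 (wrap): 118-112+3 = 9 bp

[9,9,10,11,13,14,14,18,20]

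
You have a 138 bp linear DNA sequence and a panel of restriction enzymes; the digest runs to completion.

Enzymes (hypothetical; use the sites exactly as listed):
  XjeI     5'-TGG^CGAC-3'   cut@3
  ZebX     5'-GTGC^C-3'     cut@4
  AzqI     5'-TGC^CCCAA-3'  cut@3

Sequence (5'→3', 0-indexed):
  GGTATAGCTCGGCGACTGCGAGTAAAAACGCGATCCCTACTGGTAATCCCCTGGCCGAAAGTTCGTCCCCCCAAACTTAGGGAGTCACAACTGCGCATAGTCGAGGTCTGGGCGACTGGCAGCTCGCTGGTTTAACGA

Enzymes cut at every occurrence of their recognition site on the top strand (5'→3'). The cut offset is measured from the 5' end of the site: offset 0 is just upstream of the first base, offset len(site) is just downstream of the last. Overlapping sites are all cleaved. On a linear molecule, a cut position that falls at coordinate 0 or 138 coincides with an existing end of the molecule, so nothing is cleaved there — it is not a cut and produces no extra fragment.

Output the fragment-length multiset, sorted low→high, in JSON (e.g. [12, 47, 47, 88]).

[138]

Per-enzyme occurrences:
  XjeI (TGGCGAC, off=3): no sites
  ZebX (GTGCC, off=4): no sites
  AzqI (TGCCCCAA, off=3): no sites

All cut coordinates (distinct, sorted): ∅

Fragment lengths:
  no cuts → one linear fragment of 138 bp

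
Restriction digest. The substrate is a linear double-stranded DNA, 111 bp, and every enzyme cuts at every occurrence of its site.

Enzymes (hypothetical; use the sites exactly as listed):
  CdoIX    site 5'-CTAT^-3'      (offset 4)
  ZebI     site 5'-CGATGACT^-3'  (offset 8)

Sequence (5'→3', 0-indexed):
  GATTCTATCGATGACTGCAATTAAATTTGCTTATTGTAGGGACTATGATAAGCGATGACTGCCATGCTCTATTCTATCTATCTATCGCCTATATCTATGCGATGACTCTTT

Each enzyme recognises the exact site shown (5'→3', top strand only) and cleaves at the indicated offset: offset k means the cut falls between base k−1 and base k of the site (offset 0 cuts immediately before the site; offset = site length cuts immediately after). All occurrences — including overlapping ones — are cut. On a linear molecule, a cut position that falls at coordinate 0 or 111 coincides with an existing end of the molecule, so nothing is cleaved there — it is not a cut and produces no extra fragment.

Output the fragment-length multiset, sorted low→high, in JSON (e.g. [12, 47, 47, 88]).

[4,4,4,5,6,7,8,8,9,12,14,30]

Site scan:
  CdoIX CTAT/4: at [4, 42, 68, 73, 77, 81, 88, 94] ⇒ [8, 46, 72, 77, 81, 85, 92, 98]
  ZebI CGATGACT/8: at [8, 52, 99] ⇒ [16, 60, 107]

Pooled cuts: [8, 16, 46, 60, 72, 77, 81, 85, 92, 98, 107]

Fragment lengths:
  [0,8): 8 bp
  [8,16): 8 bp
  [16,46): 30 bp
  [46,60): 14 bp
  [60,72): 12 bp
  [72,77): 5 bp
  [77,81): 4 bp
  [81,85): 4 bp
  [85,92): 7 bp
  [92,98): 6 bp
  [98,107): 9 bp
  [107,111): 4 bp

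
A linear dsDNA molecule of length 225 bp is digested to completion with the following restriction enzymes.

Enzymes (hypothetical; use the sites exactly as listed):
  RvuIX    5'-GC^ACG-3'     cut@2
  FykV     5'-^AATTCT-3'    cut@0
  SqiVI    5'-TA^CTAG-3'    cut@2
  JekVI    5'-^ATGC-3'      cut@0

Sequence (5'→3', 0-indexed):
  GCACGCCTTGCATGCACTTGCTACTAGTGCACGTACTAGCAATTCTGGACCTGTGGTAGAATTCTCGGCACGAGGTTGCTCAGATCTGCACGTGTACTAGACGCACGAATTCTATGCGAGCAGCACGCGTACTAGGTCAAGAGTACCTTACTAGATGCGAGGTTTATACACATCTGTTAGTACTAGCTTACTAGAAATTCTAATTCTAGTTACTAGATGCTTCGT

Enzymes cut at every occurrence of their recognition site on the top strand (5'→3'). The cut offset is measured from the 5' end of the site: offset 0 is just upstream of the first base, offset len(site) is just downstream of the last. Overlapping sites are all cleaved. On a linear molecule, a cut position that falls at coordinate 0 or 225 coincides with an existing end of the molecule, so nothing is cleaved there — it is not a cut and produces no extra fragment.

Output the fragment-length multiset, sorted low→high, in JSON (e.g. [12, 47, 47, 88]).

Site scan:
  RvuIX GCACG/2: at [0, 28, 67, 87, 102, 122] ⇒ [2, 30, 69, 89, 104, 124]
  FykV AATTCT/0: at [40, 59, 107, 195, 201] ⇒ [40, 59, 107, 195, 201]
  SqiVI TACTAG/2: at [21, 33, 94, 129, 148, 180, 188, 210] ⇒ [23, 35, 96, 131, 150, 182, 190, 212]
  JekVI ATGC/0: at [11, 113, 154, 216] ⇒ [11, 113, 154, 216]

Pooled cuts: [2, 11, 23, 30, 35, 40, 59, 69, 89, 96, 104, 107, 113, 124, 131, 150, 154, 182, 190, 195, 201, 212, 216]

Fragments:
  [0,2): 2 bp
  [2,11): 9 bp
  [11,23): 12 bp
  [23,30): 7 bp
  [30,35): 5 bp
  [35,40): 5 bp
  [40,59): 19 bp
  [59,69): 10 bp
  [69,89): 20 bp
  [89,96): 7 bp
  [96,104): 8 bp
  [104,107): 3 bp
  [107,113): 6 bp
  [113,124): 11 bp
  [124,131): 7 bp
  [131,150): 19 bp
  [150,154): 4 bp
  [154,182): 28 bp
  [182,190): 8 bp
  [190,195): 5 bp
  [195,201): 6 bp
  [201,212): 11 bp
  [212,216): 4 bp
  [216,225): 9 bp

[2,3,4,4,5,5,5,6,6,7,7,7,8,8,9,9,10,11,11,12,19,19,20,28]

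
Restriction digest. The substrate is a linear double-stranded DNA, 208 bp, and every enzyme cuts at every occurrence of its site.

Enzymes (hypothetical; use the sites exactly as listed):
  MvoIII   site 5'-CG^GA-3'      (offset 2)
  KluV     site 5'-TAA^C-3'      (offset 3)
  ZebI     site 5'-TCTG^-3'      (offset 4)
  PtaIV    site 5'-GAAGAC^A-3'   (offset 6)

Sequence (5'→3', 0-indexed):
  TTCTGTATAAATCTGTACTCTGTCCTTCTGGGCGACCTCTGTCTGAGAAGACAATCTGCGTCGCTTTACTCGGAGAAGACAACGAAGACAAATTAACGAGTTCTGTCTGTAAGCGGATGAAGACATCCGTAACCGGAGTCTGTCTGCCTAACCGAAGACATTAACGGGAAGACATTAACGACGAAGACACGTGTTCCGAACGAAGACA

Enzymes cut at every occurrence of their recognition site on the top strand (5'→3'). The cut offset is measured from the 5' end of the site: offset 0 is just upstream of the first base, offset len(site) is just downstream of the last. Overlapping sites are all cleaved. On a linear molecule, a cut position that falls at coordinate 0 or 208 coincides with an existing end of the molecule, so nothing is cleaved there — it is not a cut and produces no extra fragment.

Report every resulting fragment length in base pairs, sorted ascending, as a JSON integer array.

[1,3,4,4,4,5,5,5,5,6,6,7,7,7,7,8,8,8,8,9,9,9,9,10,10,11,14,19]

Per-enzyme occurrences:
  MvoIII CGGA/2: at [70, 113, 133] ⇒ [72, 115, 135]
  KluV TAAC/3: at [93, 129, 148, 161, 175] ⇒ [96, 132, 151, 164, 178]
  ZebI TCTG/4: at [1, 11, 18, 26, 37, 41, 54, 101, 105, 138, 142] ⇒ [5, 15, 22, 30, 41, 45, 58, 105, 109, 142, 146]
  PtaIV GAAGACA/6: at [46, 74, 83, 118, 153, 167, 182, 201] ⇒ [52, 80, 89, 124, 159, 173, 188, 207]

All cut coordinates (distinct, sorted): [5, 15, 22, 30, 41, 45, 52, 58, 72, 80, 89, 96, 105, 109, 115, 124, 132, 135, 142, 146, 151, 159, 164, 173, 178, 188, 207]

Fragments:
  [0,5): 5 bp
  [5,15): 10 bp
  [15,22): 7 bp
  [22,30): 8 bp
  [30,41): 11 bp
  [41,45): 4 bp
  [45,52): 7 bp
  [52,58): 6 bp
  [58,72): 14 bp
  [72,80): 8 bp
  [80,89): 9 bp
  [89,96): 7 bp
  [96,105): 9 bp
  [105,109): 4 bp
  [109,115): 6 bp
  [115,124): 9 bp
  [124,132): 8 bp
  [132,135): 3 bp
  [135,142): 7 bp
  [142,146): 4 bp
  [146,151): 5 bp
  [151,159): 8 bp
  [159,164): 5 bp
  [164,173): 9 bp
  [173,178): 5 bp
  [178,188): 10 bp
  [188,207): 19 bp
  [207,208): 1 bp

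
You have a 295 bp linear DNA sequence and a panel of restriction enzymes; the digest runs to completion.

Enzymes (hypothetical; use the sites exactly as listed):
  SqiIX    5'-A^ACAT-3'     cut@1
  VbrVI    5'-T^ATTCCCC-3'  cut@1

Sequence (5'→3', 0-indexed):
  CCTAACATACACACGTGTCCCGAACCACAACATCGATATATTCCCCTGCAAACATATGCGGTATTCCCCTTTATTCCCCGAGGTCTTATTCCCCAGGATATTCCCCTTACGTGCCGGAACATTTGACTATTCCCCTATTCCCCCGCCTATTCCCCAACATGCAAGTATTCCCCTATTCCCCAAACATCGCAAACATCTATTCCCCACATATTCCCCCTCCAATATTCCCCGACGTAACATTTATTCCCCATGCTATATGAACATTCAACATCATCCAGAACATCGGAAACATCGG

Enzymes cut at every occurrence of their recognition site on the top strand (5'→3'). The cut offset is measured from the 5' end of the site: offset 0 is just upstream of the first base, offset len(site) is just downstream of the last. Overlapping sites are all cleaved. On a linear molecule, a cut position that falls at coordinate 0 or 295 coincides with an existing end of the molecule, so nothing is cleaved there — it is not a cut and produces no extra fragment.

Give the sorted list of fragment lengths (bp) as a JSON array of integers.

[4,6,6,7,7,8,8,8,9,9,9,10,10,10,10,11,11,12,12,12,12,13,14,15,18,19,25]

Site scan:
  SqiIX (AACAT, off=1): starts [3, 28, 50, 117, 155, 182, 191, 235, 259, 266, 278, 287] → cuts [4, 29, 51, 118, 156, 183, 192, 236, 260, 267, 279, 288]
  VbrVI (TATTCCCC, off=1): starts [38, 61, 71, 86, 98, 127, 135, 147, 165, 173, 197, 208, 222, 241] → cuts [39, 62, 72, 87, 99, 128, 136, 148, 166, 174, 198, 209, 223, 242]

All cut coordinates (distinct, sorted): [4, 29, 39, 51, 62, 72, 87, 99, 118, 128, 136, 148, 156, 166, 174, 183, 192, 198, 209, 223, 236, 242, 260, 267, 279, 288]

Fragments:
  [0,4): 4 bp
  [4,29): 25 bp
  [29,39): 10 bp
  [39,51): 12 bp
  [51,62): 11 bp
  [62,72): 10 bp
  [72,87): 15 bp
  [87,99): 12 bp
  [99,118): 19 bp
  [118,128): 10 bp
  [128,136): 8 bp
  [136,148): 12 bp
  [148,156): 8 bp
  [156,166): 10 bp
  [166,174): 8 bp
  [174,183): 9 bp
  [183,192): 9 bp
  [192,198): 6 bp
  [198,209): 11 bp
  [209,223): 14 bp
  [223,236): 13 bp
  [236,242): 6 bp
  [242,260): 18 bp
  [260,267): 7 bp
  [267,279): 12 bp
  [279,288): 9 bp
  [288,295): 7 bp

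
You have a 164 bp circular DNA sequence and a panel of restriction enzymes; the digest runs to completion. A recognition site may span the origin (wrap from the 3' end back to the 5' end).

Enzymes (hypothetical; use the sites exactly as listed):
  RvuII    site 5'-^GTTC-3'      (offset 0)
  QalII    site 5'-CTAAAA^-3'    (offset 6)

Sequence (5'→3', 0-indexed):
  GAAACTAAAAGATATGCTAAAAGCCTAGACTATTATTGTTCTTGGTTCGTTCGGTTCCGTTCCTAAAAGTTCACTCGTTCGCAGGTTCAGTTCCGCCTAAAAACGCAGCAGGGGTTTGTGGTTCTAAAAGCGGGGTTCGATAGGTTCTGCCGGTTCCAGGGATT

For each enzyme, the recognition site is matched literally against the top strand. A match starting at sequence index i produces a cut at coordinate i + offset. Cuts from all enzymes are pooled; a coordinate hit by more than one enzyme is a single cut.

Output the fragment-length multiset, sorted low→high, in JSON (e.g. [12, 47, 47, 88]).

[4,5,5,5,5,7,8,8,9,9,9,10,12,13,15,18,22]

Per-enzyme occurrences:
  RvuII (GTTC, off=0): starts [37, 44, 48, 53, 58, 68, 76, 84, 89, 120, 134, 143, 152] → cuts [37, 44, 48, 53, 58, 68, 76, 84, 89, 120, 134, 143, 152]
  QalII (CTAAAA, off=6): starts [4, 16, 62, 96, 123] → cuts [10, 22, 68, 102, 129]

All cut coordinates (distinct, sorted): [10, 22, 37, 44, 48, 53, 58, 68, 76, 84, 89, 102, 120, 129, 134, 143, 152]

Fragments:
  10→22: 12 bp
  22→37: 15 bp
  37→44: 7 bp
  44→48: 4 bp
  48→53: 5 bp
  53→58: 5 bp
  58→68: 10 bp
  68→76: 8 bp
  76→84: 8 bp
  84→89: 5 bp
  89→102: 13 bp
  102→120: 18 bp
  120→129: 9 bp
  129→134: 5 bp
  134→143: 9 bp
  143→152: 9 bp
  152→10 (wrap): 164-152+10 = 22 bp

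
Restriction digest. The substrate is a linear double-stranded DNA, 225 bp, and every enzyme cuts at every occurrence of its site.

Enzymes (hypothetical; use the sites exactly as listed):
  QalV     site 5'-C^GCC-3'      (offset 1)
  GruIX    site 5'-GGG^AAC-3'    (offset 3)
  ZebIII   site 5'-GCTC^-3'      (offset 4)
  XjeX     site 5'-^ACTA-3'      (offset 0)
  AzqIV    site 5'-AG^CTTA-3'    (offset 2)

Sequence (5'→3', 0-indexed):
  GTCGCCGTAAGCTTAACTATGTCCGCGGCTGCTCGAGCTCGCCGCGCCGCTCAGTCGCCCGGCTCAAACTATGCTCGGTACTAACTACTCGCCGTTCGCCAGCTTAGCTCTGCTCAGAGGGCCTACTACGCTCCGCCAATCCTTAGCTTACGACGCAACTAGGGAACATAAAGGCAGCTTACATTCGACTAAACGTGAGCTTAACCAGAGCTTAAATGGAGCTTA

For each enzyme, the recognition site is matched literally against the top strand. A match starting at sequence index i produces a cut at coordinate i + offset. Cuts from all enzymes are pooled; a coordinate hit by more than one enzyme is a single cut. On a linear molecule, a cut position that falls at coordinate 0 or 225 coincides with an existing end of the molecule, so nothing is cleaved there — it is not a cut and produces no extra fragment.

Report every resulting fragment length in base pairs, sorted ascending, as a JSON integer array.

Scan for sites:
  QalV CGCC/1: at [2, 39, 44, 55, 89, 96, 133] ⇒ [3, 40, 45, 56, 90, 97, 134]
  GruIX GGGAAC/3: at [161] ⇒ [164]
  ZebIII GCTC/4: at [30, 36, 48, 61, 72, 106, 111, 129] ⇒ [34, 40, 52, 65, 76, 110, 115, 133]
  XjeX ACTA/0: at [15, 67, 79, 83, 124, 157, 187] ⇒ [15, 67, 79, 83, 124, 157, 187]
  AzqIV AGCTTA/2: at [9, 100, 144, 175, 197, 208, 219] ⇒ [11, 102, 146, 177, 199, 210, 221]

Pooled cuts: [3, 11, 15, 34, 40, 45, 52, 56, 65, 67, 76, 79, 83, 90, 97, 102, 110, 115, 124, 133, 134, 146, 157, 164, 177, 187, 199, 210, 221]

Fragments:
  [0,3): 3 bp
  [3,11): 8 bp
  [11,15): 4 bp
  [15,34): 19 bp
  [34,40): 6 bp
  [40,45): 5 bp
  [45,52): 7 bp
  [52,56): 4 bp
  [56,65): 9 bp
  [65,67): 2 bp
  [67,76): 9 bp
  [76,79): 3 bp
  [79,83): 4 bp
  [83,90): 7 bp
  [90,97): 7 bp
  [97,102): 5 bp
  [102,110): 8 bp
  [110,115): 5 bp
  [115,124): 9 bp
  [124,133): 9 bp
  [133,134): 1 bp
  [134,146): 12 bp
  [146,157): 11 bp
  [157,164): 7 bp
  [164,177): 13 bp
  [177,187): 10 bp
  [187,199): 12 bp
  [199,210): 11 bp
  [210,221): 11 bp
  [221,225): 4 bp

[1,2,3,3,4,4,4,4,5,5,5,6,7,7,7,7,8,8,9,9,9,9,10,11,11,11,12,12,13,19]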